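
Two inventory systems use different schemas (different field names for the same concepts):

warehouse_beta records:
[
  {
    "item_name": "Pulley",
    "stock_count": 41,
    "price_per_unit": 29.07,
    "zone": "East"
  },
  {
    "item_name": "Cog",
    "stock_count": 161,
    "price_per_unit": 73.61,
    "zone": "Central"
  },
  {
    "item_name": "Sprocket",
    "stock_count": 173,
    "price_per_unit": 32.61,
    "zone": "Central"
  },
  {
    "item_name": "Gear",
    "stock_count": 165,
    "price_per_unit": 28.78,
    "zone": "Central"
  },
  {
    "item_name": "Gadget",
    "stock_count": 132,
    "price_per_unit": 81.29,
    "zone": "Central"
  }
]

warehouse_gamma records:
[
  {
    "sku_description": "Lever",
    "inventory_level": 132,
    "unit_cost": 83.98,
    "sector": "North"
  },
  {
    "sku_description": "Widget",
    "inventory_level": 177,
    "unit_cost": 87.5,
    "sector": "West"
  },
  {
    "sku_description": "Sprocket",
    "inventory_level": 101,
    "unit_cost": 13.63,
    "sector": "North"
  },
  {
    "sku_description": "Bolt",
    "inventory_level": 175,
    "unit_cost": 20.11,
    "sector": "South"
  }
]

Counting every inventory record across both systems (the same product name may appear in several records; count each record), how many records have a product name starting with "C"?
1

Schema mapping: "item_name" (warehouse_beta) = "sku_description" (warehouse_gamma) = product name

Records with product name starting with "C" in warehouse_beta: 1
Records with product name starting with "C" in warehouse_gamma: 0

Total: 1 + 0 = 1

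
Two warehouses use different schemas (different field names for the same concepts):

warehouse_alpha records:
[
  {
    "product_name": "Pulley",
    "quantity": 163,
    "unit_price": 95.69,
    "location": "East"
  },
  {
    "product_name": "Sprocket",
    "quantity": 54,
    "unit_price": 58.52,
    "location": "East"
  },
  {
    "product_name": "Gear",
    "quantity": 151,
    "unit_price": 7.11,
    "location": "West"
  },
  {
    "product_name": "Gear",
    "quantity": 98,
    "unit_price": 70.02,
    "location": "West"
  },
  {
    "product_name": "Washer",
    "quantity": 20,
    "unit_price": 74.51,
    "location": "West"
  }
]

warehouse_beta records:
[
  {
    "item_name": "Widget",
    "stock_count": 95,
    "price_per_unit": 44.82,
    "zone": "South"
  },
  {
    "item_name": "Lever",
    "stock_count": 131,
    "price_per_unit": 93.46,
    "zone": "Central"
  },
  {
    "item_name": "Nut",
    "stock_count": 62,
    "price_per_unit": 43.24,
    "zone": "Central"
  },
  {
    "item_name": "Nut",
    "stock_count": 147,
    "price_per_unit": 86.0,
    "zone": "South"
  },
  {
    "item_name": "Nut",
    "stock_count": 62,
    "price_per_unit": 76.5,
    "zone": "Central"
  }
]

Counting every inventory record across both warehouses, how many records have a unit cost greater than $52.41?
7

Schema mapping: "unit_price" (warehouse_alpha) = "price_per_unit" (warehouse_beta) = unit cost

Records > $52.41 in warehouse_alpha: 4
Records > $52.41 in warehouse_beta: 3

Total count: 4 + 3 = 7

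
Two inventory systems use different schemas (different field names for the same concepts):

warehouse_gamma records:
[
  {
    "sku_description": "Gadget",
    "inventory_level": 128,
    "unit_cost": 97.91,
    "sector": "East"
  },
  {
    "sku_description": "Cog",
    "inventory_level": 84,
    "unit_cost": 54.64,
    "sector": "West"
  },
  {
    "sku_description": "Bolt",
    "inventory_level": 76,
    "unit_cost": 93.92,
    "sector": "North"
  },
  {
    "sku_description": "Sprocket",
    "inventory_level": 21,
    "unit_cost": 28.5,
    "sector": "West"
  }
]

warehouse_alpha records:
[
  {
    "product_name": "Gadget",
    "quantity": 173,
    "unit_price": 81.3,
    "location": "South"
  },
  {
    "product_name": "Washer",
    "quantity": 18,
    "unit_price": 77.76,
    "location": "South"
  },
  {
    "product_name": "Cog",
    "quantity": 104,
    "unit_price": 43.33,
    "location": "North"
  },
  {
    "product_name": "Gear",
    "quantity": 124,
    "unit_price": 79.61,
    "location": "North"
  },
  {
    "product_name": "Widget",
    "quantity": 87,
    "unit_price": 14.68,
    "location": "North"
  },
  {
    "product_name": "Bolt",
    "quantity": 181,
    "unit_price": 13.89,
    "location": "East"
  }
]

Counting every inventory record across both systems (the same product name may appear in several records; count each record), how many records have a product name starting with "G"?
3

Schema mapping: "sku_description" (warehouse_gamma) = "product_name" (warehouse_alpha) = product name

Records with product name starting with "G" in warehouse_gamma: 1
Records with product name starting with "G" in warehouse_alpha: 2

Total: 1 + 2 = 3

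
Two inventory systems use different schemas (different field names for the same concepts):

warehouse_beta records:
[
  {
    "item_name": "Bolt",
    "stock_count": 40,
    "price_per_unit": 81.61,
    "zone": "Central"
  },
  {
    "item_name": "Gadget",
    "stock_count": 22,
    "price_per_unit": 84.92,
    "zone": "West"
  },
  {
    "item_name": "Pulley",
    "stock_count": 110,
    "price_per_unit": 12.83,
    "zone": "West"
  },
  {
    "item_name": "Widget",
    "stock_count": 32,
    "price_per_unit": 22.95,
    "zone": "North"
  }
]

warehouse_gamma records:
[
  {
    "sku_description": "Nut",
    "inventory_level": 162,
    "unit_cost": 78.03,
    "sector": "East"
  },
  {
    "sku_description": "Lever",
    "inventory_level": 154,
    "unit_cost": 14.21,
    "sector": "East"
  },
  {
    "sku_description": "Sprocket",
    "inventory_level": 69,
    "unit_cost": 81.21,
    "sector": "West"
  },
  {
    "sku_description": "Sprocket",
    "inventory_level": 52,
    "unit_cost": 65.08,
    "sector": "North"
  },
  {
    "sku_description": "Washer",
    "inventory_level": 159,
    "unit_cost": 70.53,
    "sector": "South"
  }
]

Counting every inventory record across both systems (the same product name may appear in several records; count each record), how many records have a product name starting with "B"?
1

Schema mapping: "item_name" (warehouse_beta) = "sku_description" (warehouse_gamma) = product name

Records with product name starting with "B" in warehouse_beta: 1
Records with product name starting with "B" in warehouse_gamma: 0

Total: 1 + 0 = 1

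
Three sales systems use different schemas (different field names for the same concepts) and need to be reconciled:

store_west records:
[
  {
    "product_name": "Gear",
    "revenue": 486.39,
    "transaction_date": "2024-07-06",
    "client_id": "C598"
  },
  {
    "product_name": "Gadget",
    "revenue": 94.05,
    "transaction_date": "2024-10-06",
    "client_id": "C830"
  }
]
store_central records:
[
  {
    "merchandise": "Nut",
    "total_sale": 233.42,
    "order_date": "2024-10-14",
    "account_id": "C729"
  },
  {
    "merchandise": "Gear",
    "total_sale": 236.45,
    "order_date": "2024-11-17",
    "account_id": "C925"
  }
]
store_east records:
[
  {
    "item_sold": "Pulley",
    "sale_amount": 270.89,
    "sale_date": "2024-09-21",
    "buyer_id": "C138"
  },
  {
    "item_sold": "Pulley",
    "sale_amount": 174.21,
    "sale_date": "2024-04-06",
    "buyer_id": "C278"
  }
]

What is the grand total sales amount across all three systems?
1495.41

Schema reconciliation - all amount fields map to sale amount:

store_west (revenue): 580.44
store_central (total_sale): 469.87
store_east (sale_amount): 445.1

Grand total: 1495.41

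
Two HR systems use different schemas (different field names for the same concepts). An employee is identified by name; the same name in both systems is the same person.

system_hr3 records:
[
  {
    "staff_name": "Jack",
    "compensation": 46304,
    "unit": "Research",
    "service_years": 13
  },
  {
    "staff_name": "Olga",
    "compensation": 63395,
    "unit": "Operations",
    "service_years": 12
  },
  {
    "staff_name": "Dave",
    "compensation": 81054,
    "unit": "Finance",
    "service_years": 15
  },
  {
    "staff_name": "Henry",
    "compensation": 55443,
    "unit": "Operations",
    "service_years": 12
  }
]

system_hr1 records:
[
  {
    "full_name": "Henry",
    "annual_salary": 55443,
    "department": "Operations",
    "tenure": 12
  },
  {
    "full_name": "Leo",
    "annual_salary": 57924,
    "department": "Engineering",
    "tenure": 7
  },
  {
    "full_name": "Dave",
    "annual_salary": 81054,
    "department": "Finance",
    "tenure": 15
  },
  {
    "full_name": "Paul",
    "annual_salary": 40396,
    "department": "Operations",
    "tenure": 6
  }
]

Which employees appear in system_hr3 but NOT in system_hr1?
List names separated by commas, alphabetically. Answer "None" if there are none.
Jack, Olga

Schema mapping: "staff_name" (system_hr3) = "full_name" (system_hr1) = employee name

Names in system_hr3: ['Dave', 'Henry', 'Jack', 'Olga']
Names in system_hr1: ['Dave', 'Henry', 'Leo', 'Paul']

In system_hr3 but not system_hr1: ['Jack', 'Olga']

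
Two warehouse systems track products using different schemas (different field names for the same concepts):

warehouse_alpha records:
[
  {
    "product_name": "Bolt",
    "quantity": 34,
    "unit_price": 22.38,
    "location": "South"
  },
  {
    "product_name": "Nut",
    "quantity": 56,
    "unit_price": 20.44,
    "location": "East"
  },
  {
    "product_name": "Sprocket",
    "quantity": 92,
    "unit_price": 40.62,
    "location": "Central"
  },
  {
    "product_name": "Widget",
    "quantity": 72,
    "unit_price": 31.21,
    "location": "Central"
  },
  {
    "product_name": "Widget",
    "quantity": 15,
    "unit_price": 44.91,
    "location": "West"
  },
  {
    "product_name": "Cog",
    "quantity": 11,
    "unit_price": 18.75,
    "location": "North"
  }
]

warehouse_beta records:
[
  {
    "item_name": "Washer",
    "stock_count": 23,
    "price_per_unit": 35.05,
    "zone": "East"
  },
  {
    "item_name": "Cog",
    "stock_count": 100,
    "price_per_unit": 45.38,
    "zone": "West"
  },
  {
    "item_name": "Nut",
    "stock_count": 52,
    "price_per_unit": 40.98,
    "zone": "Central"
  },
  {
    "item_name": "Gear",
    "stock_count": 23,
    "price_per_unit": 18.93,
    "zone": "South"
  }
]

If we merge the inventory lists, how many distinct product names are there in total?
7

Schema mapping: "product_name" (warehouse_alpha) = "item_name" (warehouse_beta) = product name

Products in warehouse_alpha: ['Bolt', 'Cog', 'Nut', 'Sprocket', 'Widget']
Products in warehouse_beta: ['Cog', 'Gear', 'Nut', 'Washer']

Union (unique products): ['Bolt', 'Cog', 'Gear', 'Nut', 'Sprocket', 'Washer', 'Widget']
Count: 7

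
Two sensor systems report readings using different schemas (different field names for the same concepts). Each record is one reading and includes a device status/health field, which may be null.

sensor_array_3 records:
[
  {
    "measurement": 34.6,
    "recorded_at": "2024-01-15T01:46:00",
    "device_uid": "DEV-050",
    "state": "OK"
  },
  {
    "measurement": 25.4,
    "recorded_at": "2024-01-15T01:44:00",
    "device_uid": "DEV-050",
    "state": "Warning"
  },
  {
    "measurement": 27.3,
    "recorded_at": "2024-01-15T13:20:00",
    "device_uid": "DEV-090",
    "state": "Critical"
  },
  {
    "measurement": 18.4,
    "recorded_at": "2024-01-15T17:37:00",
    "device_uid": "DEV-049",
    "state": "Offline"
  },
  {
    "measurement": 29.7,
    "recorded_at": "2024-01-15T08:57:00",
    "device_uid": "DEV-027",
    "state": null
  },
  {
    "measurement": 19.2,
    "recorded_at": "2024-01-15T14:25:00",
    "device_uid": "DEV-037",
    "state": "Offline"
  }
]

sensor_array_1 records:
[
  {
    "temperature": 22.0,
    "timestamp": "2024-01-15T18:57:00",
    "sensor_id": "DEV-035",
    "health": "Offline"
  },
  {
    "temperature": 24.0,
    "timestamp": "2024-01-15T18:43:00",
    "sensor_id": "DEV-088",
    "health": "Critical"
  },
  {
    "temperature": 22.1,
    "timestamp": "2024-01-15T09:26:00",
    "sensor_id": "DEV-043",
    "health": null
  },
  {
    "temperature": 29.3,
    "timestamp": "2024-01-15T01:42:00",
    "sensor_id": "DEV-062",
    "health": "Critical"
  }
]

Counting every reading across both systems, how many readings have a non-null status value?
8

Schema mapping: "state" (sensor_array_3) = "health" (sensor_array_1) = status

Non-null in sensor_array_3: 5
Non-null in sensor_array_1: 3

Total non-null: 5 + 3 = 8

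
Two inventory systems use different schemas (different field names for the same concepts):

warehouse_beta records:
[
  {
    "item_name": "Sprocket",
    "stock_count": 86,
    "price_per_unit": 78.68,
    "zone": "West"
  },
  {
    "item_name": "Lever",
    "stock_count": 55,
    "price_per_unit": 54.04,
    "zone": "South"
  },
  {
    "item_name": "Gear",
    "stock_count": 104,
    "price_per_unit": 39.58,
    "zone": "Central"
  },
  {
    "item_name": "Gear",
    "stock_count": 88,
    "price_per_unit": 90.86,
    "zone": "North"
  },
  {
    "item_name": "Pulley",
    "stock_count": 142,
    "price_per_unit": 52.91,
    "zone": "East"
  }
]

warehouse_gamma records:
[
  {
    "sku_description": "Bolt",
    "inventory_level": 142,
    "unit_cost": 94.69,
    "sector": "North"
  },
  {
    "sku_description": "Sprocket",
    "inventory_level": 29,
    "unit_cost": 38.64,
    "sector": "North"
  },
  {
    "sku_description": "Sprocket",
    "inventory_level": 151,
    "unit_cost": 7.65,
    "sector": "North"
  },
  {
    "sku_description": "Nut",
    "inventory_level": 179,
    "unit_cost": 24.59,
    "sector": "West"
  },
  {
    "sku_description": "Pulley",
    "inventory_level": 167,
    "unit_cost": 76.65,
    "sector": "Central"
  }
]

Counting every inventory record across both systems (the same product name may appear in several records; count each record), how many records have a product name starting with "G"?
2

Schema mapping: "item_name" (warehouse_beta) = "sku_description" (warehouse_gamma) = product name

Records with product name starting with "G" in warehouse_beta: 2
Records with product name starting with "G" in warehouse_gamma: 0

Total: 2 + 0 = 2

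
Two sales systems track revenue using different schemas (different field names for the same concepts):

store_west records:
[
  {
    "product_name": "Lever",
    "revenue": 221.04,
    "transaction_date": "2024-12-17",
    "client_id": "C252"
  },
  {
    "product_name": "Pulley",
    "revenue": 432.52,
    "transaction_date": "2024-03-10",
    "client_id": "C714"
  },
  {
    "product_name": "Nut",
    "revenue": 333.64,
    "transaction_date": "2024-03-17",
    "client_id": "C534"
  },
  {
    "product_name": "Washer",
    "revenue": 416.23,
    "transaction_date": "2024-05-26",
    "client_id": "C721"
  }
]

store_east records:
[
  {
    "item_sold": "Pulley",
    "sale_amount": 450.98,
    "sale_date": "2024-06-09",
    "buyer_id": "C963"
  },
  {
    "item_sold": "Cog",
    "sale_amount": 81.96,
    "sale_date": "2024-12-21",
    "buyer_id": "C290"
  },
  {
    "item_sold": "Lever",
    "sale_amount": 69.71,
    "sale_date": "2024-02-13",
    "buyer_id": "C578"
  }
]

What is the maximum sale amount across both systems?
450.98

Reconcile: "revenue" (store_west) = "sale_amount" (store_east) = sale amount

Maximum in store_west: 432.52
Maximum in store_east: 450.98

Overall maximum: max(432.52, 450.98) = 450.98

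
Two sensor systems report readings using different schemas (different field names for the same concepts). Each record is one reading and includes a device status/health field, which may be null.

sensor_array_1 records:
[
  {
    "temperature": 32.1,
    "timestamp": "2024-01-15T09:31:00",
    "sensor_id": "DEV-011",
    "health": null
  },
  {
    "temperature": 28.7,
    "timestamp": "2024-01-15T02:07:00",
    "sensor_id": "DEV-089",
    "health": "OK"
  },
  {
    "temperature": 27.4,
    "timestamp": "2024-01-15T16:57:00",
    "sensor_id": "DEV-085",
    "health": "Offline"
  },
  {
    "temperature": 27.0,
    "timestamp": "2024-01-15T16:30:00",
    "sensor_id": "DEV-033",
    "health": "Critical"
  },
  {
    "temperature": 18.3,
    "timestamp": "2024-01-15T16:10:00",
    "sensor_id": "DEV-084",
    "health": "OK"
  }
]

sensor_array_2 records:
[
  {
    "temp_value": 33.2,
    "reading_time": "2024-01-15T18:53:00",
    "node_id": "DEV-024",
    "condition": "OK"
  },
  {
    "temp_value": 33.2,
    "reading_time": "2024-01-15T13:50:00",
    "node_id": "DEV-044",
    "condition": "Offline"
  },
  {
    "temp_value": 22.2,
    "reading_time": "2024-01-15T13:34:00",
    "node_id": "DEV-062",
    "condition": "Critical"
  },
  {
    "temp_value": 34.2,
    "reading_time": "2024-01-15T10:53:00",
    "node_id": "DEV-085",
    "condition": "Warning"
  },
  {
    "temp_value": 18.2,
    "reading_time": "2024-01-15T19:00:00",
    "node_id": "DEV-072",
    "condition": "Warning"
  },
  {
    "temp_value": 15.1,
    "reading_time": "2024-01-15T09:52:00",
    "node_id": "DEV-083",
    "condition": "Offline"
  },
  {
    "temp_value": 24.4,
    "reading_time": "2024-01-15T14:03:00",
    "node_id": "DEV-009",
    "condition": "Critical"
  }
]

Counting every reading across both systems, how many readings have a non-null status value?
11

Schema mapping: "health" (sensor_array_1) = "condition" (sensor_array_2) = status

Non-null in sensor_array_1: 4
Non-null in sensor_array_2: 7

Total non-null: 4 + 7 = 11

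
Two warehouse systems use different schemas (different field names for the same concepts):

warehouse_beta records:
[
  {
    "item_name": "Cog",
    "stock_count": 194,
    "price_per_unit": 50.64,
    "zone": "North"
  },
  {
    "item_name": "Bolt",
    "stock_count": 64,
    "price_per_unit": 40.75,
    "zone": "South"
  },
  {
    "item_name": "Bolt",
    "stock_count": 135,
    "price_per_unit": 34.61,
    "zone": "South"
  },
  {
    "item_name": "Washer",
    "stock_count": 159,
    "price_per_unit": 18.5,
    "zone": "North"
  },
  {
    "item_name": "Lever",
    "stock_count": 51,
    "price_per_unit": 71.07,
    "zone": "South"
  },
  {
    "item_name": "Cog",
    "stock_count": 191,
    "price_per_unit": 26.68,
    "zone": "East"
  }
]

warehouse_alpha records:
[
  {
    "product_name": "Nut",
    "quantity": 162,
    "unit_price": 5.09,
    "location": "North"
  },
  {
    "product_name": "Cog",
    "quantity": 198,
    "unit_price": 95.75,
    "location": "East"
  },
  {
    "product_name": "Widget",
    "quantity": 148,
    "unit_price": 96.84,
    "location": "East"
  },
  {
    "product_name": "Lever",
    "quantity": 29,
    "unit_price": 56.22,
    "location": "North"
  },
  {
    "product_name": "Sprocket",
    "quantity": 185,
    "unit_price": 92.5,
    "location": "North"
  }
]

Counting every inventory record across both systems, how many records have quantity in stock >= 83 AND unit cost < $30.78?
3

Schema mappings:
- "stock_count" (warehouse_beta) = "quantity" (warehouse_alpha) = quantity
- "price_per_unit" (warehouse_beta) = "unit_price" (warehouse_alpha) = unit cost

Records meeting both conditions in warehouse_beta: 2
Records meeting both conditions in warehouse_alpha: 1

Total: 2 + 1 = 3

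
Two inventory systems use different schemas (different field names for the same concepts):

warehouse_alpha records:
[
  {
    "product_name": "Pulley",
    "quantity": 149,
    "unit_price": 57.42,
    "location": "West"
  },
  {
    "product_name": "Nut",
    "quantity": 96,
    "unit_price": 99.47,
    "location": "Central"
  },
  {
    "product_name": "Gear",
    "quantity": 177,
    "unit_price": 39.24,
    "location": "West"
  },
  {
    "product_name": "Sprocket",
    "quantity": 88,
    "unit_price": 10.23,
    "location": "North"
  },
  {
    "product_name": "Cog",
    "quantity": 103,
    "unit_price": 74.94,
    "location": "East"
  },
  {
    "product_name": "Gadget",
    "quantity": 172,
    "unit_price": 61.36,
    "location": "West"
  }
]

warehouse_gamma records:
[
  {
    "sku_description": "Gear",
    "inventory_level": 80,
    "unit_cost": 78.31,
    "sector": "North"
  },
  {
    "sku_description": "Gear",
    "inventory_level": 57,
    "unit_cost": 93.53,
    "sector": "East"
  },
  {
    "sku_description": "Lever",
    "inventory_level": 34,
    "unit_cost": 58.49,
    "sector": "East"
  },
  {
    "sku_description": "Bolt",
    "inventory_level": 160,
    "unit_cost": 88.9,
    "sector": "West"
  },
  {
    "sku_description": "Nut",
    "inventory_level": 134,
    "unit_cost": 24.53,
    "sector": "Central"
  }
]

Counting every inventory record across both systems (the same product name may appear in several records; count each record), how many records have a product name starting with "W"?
0

Schema mapping: "product_name" (warehouse_alpha) = "sku_description" (warehouse_gamma) = product name

Records with product name starting with "W" in warehouse_alpha: 0
Records with product name starting with "W" in warehouse_gamma: 0

Total: 0 + 0 = 0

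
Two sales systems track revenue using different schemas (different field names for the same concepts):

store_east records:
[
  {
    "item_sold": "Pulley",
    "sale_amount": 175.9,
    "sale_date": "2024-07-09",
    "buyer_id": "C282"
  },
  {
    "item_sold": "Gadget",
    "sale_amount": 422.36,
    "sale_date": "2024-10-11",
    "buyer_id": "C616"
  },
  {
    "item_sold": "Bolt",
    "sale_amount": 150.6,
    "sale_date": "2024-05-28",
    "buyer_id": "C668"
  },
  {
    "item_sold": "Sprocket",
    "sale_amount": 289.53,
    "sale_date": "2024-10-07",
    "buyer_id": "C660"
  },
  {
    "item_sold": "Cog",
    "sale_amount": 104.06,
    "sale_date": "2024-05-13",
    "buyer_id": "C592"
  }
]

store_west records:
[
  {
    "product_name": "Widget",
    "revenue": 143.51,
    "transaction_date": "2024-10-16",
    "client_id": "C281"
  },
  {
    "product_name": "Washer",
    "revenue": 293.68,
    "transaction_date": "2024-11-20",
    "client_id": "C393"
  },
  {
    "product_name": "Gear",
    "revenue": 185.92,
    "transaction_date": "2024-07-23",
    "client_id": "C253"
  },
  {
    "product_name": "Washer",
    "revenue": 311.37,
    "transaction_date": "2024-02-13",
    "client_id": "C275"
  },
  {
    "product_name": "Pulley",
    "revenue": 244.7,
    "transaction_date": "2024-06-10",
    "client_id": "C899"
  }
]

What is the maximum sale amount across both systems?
422.36

Reconcile: "sale_amount" (store_east) = "revenue" (store_west) = sale amount

Maximum in store_east: 422.36
Maximum in store_west: 311.37

Overall maximum: max(422.36, 311.37) = 422.36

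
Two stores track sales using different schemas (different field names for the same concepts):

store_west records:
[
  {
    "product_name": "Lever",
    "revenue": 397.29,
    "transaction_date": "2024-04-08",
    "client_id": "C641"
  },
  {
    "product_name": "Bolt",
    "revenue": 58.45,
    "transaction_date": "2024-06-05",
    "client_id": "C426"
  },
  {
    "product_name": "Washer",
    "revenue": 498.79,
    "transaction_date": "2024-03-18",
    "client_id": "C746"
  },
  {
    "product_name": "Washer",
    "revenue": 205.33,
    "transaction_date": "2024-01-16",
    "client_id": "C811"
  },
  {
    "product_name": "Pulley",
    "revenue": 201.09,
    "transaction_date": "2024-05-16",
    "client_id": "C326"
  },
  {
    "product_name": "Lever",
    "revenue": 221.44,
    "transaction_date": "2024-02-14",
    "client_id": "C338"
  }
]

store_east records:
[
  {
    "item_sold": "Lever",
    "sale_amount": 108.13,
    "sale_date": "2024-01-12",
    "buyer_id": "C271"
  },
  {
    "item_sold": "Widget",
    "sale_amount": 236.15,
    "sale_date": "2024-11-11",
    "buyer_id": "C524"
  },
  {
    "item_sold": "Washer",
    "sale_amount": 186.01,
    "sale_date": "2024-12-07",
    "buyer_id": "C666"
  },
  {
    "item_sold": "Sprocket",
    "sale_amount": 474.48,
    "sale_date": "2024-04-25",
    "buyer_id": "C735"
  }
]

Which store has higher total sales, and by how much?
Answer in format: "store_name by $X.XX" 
store_west by $577.62

Schema mapping: "revenue" (store_west) = "sale_amount" (store_east) = sale amount

Total for store_west: 1582.39
Total for store_east: 1004.77

Difference: |1582.39 - 1004.77| = 577.62
store_west has higher sales by $577.62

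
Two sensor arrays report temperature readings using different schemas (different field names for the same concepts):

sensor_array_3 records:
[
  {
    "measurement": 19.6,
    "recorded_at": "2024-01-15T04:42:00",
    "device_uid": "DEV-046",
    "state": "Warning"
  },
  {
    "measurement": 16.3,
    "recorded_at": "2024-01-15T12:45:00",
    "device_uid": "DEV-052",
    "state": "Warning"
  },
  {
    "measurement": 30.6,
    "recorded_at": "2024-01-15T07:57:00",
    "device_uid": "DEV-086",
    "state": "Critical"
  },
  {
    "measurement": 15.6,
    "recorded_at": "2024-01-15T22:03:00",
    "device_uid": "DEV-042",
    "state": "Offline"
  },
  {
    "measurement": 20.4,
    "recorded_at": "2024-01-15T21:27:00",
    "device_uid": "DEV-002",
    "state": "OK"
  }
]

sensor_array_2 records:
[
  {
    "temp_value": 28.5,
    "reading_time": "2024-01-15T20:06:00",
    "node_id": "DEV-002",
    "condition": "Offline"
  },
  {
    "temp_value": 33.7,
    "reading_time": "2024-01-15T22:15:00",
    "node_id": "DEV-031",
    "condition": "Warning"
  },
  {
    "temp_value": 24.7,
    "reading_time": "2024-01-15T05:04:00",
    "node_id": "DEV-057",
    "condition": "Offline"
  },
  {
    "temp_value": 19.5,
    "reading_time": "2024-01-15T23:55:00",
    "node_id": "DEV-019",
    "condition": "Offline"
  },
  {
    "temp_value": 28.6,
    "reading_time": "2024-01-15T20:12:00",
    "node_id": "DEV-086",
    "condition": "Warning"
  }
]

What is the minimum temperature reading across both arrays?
15.6

Schema mapping: "measurement" (sensor_array_3) = "temp_value" (sensor_array_2) = temperature reading

Minimum in sensor_array_3: 15.6
Minimum in sensor_array_2: 19.5

Overall minimum: min(15.6, 19.5) = 15.6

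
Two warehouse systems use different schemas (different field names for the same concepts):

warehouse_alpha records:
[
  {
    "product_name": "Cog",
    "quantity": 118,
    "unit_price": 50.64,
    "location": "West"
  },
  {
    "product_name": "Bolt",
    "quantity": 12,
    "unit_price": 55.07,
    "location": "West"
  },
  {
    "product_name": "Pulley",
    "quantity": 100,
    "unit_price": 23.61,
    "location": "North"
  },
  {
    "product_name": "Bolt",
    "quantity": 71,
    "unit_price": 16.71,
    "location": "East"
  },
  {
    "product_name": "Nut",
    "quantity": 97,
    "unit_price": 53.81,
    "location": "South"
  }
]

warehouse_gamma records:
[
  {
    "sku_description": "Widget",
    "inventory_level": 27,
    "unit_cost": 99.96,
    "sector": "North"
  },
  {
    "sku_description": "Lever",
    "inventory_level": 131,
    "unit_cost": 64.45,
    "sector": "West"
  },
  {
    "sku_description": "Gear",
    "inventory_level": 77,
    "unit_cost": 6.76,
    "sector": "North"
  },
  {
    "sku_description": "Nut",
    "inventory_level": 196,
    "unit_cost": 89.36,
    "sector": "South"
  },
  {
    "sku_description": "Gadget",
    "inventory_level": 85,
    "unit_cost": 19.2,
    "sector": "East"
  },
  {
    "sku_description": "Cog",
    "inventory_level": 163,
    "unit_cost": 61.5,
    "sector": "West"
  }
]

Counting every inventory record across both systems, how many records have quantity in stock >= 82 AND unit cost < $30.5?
2

Schema mappings:
- "quantity" (warehouse_alpha) = "inventory_level" (warehouse_gamma) = quantity
- "unit_price" (warehouse_alpha) = "unit_cost" (warehouse_gamma) = unit cost

Records meeting both conditions in warehouse_alpha: 1
Records meeting both conditions in warehouse_gamma: 1

Total: 1 + 1 = 2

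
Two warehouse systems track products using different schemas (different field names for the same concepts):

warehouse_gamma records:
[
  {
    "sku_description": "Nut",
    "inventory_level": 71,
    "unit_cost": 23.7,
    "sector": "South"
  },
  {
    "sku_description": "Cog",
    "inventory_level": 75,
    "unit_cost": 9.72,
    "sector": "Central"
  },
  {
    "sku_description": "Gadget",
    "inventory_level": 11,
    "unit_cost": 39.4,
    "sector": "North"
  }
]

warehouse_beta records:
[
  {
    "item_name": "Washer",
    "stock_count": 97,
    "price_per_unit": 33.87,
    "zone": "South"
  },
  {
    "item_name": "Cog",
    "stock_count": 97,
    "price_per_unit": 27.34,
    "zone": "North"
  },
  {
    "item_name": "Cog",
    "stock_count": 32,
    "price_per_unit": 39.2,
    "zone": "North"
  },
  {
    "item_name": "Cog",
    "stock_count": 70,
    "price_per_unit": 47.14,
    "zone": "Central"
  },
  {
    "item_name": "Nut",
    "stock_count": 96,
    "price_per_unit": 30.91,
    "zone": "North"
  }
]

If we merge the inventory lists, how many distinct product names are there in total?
4

Schema mapping: "sku_description" (warehouse_gamma) = "item_name" (warehouse_beta) = product name

Products in warehouse_gamma: ['Cog', 'Gadget', 'Nut']
Products in warehouse_beta: ['Cog', 'Nut', 'Washer']

Union (unique products): ['Cog', 'Gadget', 'Nut', 'Washer']
Count: 4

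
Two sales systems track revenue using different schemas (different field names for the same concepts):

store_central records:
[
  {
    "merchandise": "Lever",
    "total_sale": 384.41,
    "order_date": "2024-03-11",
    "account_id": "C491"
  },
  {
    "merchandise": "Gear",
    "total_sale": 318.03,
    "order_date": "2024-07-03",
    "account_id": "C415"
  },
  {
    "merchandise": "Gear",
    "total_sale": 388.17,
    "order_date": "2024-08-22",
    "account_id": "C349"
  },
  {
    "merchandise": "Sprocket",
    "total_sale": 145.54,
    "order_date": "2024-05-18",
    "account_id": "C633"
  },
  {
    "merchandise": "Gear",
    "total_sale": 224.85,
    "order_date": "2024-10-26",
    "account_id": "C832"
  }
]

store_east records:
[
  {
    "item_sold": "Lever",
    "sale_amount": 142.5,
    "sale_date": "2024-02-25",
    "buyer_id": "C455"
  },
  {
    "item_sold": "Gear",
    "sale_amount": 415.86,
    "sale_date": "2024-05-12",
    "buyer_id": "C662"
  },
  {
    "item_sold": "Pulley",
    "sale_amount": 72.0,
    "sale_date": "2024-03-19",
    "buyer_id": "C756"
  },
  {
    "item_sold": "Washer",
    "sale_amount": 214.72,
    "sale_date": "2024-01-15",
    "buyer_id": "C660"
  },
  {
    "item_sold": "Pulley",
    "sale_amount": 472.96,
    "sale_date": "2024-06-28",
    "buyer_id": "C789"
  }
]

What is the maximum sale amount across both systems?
472.96

Reconcile: "total_sale" (store_central) = "sale_amount" (store_east) = sale amount

Maximum in store_central: 388.17
Maximum in store_east: 472.96

Overall maximum: max(388.17, 472.96) = 472.96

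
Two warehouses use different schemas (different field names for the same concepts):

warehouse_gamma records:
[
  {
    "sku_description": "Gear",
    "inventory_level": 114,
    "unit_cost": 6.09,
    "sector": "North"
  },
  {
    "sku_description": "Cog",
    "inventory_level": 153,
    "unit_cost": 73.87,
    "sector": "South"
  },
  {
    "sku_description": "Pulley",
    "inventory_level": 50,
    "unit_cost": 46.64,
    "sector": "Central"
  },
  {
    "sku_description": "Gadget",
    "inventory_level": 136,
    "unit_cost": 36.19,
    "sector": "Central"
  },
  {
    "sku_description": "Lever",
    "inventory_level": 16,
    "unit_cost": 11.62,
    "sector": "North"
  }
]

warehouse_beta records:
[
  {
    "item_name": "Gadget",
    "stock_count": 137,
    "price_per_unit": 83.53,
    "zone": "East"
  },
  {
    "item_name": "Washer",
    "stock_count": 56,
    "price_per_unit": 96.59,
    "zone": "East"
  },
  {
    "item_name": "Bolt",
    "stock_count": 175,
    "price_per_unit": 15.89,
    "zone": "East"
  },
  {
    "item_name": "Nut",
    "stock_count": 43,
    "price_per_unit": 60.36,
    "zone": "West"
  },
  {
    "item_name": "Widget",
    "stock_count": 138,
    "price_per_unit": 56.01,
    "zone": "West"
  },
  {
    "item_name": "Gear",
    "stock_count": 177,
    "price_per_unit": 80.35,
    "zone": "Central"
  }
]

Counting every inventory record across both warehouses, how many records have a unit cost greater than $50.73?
6

Schema mapping: "unit_cost" (warehouse_gamma) = "price_per_unit" (warehouse_beta) = unit cost

Records > $50.73 in warehouse_gamma: 1
Records > $50.73 in warehouse_beta: 5

Total count: 1 + 5 = 6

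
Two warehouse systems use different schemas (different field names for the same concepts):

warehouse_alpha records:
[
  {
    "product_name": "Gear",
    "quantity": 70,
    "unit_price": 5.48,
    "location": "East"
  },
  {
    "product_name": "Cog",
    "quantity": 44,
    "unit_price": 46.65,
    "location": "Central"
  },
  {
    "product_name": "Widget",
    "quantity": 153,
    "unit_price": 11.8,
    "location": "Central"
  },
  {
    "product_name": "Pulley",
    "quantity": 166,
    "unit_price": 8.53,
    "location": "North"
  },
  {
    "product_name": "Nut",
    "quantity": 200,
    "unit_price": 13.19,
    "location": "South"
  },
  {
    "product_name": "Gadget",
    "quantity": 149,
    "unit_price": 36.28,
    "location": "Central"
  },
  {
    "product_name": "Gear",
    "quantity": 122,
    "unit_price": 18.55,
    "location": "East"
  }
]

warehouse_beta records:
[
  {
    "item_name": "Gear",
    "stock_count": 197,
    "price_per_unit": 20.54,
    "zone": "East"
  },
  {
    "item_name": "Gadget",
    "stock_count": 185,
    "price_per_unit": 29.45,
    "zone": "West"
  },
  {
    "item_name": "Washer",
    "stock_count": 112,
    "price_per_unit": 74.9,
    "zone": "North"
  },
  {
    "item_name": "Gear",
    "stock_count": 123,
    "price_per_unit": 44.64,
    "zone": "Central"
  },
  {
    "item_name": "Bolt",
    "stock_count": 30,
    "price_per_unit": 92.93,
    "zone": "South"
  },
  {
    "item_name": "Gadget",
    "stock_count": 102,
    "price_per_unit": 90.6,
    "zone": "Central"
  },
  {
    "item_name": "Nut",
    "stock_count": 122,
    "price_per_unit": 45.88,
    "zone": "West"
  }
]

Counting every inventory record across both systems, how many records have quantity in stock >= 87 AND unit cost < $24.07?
5

Schema mappings:
- "quantity" (warehouse_alpha) = "stock_count" (warehouse_beta) = quantity
- "unit_price" (warehouse_alpha) = "price_per_unit" (warehouse_beta) = unit cost

Records meeting both conditions in warehouse_alpha: 4
Records meeting both conditions in warehouse_beta: 1

Total: 4 + 1 = 5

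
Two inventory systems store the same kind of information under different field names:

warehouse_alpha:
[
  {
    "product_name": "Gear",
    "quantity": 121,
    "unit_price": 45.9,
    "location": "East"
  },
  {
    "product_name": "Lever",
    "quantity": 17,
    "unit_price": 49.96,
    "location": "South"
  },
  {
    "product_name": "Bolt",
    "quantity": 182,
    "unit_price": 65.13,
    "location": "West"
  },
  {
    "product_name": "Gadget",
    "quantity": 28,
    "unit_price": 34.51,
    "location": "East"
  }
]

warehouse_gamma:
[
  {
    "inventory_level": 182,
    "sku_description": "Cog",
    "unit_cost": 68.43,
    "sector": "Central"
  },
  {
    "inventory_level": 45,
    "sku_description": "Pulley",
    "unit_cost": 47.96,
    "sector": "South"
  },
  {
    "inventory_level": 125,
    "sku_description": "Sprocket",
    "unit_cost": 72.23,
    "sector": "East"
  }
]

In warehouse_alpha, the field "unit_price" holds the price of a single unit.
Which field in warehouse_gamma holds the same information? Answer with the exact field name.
unit_cost

In warehouse_alpha, "unit_price" holds the price of a single unit.
The fields in warehouse_gamma are: "inventory_level", "sku_description", "unit_cost", "sector".
"unit_cost" is the match: the name refers to the same concept and its values are decimal currency amounts (e.g. 68.43, 47.96).
The other fields ("inventory_level", "sku_description", "sector") hold different kinds of data.

So "unit_price" in warehouse_alpha corresponds to "unit_cost" in warehouse_gamma.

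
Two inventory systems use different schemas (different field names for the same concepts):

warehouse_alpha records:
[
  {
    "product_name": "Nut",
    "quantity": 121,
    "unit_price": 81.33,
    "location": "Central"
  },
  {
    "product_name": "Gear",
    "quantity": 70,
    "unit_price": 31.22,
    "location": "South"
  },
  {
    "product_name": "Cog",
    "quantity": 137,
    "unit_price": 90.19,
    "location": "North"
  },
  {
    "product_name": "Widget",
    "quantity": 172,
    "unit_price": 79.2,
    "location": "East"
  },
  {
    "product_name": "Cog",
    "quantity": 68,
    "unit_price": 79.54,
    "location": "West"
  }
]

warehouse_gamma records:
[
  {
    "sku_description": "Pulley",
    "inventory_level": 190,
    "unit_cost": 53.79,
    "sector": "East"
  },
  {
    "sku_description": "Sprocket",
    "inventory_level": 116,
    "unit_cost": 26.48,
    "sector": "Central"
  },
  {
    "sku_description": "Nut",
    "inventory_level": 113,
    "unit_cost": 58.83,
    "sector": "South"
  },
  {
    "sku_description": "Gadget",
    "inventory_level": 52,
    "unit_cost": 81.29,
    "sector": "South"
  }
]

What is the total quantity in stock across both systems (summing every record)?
1039

To reconcile these schemas, identify the field holding the quantity in stock in each system:
1. In warehouse_alpha it is "quantity"
2. In warehouse_gamma it is "inventory_level"

From warehouse_alpha: 121 + 70 + 137 + 172 + 68 = 568
From warehouse_gamma: 190 + 116 + 113 + 52 = 471

Total: 568 + 471 = 1039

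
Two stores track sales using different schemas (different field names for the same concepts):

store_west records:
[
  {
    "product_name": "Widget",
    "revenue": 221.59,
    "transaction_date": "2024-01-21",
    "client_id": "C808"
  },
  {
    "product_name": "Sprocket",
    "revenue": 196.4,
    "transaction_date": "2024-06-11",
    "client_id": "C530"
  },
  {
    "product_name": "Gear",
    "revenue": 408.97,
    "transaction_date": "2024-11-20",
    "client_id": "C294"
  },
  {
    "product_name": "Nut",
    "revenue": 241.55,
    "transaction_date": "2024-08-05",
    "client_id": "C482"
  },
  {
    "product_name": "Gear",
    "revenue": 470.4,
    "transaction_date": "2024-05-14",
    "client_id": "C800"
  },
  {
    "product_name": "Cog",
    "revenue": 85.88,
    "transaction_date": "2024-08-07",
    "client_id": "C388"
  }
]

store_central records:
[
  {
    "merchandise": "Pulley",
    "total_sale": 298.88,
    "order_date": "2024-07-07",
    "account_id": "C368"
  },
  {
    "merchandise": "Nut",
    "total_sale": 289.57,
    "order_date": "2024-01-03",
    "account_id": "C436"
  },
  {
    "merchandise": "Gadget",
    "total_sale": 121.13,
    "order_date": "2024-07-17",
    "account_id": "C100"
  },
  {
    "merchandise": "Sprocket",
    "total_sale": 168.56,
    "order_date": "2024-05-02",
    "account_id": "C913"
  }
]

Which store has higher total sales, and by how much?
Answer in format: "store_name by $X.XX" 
store_west by $746.65

Schema mapping: "revenue" (store_west) = "total_sale" (store_central) = sale amount

Total for store_west: 1624.79
Total for store_central: 878.14

Difference: |1624.79 - 878.14| = 746.65
store_west has higher sales by $746.65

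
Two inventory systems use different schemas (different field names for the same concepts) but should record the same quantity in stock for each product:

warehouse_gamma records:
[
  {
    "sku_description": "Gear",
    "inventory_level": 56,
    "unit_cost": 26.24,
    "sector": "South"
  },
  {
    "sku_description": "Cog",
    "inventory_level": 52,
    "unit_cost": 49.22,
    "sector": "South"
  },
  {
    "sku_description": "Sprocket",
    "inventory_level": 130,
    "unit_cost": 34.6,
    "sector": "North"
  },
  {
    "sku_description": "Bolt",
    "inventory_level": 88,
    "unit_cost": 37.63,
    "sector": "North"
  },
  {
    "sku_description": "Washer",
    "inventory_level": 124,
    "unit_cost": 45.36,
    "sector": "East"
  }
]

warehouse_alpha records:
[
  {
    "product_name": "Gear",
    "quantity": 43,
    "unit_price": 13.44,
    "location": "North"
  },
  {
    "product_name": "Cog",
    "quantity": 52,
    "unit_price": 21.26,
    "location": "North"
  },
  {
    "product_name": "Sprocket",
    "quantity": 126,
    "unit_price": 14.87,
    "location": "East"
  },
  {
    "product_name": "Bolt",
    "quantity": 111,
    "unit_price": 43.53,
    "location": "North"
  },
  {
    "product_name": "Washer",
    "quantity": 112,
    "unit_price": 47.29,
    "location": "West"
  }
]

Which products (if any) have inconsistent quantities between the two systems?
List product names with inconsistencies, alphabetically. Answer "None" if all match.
Bolt, Gear, Sprocket, Washer

Schema mappings:
- "sku_description" (warehouse_gamma) = "product_name" (warehouse_alpha) = product name
- "inventory_level" (warehouse_gamma) = "quantity" (warehouse_alpha) = quantity

Comparison:
  Gear: 56 vs 43 - MISMATCH
  Cog: 52 vs 52 - MATCH
  Sprocket: 130 vs 126 - MISMATCH
  Bolt: 88 vs 111 - MISMATCH
  Washer: 124 vs 112 - MISMATCH

Products with inconsistencies: Bolt, Gear, Sprocket, Washer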